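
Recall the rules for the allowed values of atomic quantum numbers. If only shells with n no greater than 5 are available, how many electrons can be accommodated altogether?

Total orbitals = 1² + 2² + 3² + 4² + 5² = 55. Doubling for spin gives 110 electrons.

110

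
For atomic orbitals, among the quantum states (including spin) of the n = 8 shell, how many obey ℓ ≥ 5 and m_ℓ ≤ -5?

The n = 8 shell has ℓ = 0 through 7; check each.
Orbitals with ℓ ≥ 5 and m_ℓ ≤ -5, by ℓ: ℓ=5 → 1; ℓ=6 → 2; ℓ=7 → 3.
Orbitals: 1 + 2 + 3 = 6. Each orbital carries two spin states, so 6 × 2 = 12 states.

12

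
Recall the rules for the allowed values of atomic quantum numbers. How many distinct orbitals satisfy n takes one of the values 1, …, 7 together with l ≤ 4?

Work shell by shell — for each n, count the (l, m_l) pairs that satisfy l ≤ 4:
n=1 → 1; n=2 → 4; n=3 → 9; n=4 → 16; n=5 → 25; n=6 → 25; n=7 → 25.
Total orbitals: 1 + 4 + 9 + 16 + 25 + 25 + 25 = 105.

105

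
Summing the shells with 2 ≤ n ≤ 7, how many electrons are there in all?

Shell n has n² orbitals: 2²=4 + 3²=9 + 4²=16 + 5²=25 + 6²=36 + 7²=49 = 139 orbitals.
Two spin states per orbital: 2 × 139 = 278 electrons.

278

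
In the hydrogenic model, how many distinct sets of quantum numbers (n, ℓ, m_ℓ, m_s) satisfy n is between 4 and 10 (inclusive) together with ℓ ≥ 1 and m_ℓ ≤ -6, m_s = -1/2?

20

Per-shell orbital counts meeting the constraint:
n=7 → 1; n=8 → 3; n=9 → 6; n=10 → 10.
Orbitals: 1 + 3 + 6 + 10 = 20. With m_s fixed to -1/2 there is one state per orbital, so 20 states.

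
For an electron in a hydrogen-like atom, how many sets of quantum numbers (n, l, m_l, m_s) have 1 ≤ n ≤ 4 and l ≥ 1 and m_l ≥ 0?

32

Work shell by shell — for each n, count the (l, m_l) pairs that satisfy l ≥ 1 and m_l ≥ 0:
n=2 → 2; n=3 → 5; n=4 → 9.
Orbitals: 2 + 5 + 9 = 16. Including both spin states (m_s = ±1/2) gives 2 × 16 = 32 states.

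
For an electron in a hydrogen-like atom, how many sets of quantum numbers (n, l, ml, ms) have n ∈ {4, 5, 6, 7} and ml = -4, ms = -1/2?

For each n in the range, tally the orbitals obeying ml = -4:
n=5 → 1; n=6 → 2; n=7 → 3.
Orbitals: 1 + 2 + 3 = 6. With ms fixed to -1/2 there is one state per orbital, so 6 states.

6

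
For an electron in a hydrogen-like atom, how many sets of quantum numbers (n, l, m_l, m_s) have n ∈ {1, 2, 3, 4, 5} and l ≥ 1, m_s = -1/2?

Per-shell orbital counts meeting the constraint:
n=2 → 3; n=3 → 8; n=4 → 15; n=5 → 24.
Orbitals: 3 + 8 + 15 + 24 = 50. With m_s fixed to -1/2 there is one state per orbital, so 50 states.

50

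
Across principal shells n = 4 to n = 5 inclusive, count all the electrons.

Shell n has n² orbitals: 4²=16 + 5²=25 = 41 orbitals.
Two spin states per orbital: 2 × 41 = 82 electrons.

82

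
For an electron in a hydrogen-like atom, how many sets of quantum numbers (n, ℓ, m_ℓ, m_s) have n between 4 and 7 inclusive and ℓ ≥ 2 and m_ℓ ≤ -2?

68

Count contributing orbitals for each principal shell:
n=4 → 3; n=5 → 6; n=6 → 10; n=7 → 15.
Orbitals: 3 + 6 + 10 + 15 = 34. Including both spin states (m_s = ±1/2) gives 2 × 34 = 68 states.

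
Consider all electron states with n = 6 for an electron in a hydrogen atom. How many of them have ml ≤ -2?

20

For n = 6, l ranges over 0 … 5.
Orbitals with ml ≤ -2, by l: l=2 → 1; l=3 → 2; l=4 → 3; l=5 → 4.
Orbitals: 1 + 2 + 3 + 4 = 10. Each orbital carries two spin states, so 10 × 2 = 20 states.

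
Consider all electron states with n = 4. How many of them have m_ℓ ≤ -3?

2

Go through ℓ = 0, …, 3 (the values permitted for n = 4).
Per ℓ-value: ℓ=3 → 1.
Orbitals: 1. Each orbital carries two spin states, so 1 × 2 = 2 states.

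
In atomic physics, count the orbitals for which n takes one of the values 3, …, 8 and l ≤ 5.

Treat each shell separately and count matching orbitals:
n=3 → 9; n=4 → 16; n=5 → 25; n=6 → 36; n=7 → 36; n=8 → 36.
Total orbitals: 9 + 16 + 25 + 36 + 36 + 36 = 158.

158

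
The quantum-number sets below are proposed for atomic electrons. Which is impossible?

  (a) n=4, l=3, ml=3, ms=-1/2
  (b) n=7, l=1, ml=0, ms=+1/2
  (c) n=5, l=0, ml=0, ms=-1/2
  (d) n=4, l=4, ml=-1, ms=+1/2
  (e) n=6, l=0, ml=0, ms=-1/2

(d)

(d) has l = 4 ≥ n = 4, violating 0 ≤ l ≤ n−1.
The remaining sets (a), (b), (c), (e) satisfy all four rules.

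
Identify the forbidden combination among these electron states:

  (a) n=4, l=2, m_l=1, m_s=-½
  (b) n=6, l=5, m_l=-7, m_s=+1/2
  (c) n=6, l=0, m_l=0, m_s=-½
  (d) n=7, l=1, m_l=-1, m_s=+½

(b) has |m_l| = 7 > l = 5, violating −l ≤ m_l ≤ l.
The remaining sets (a), (c), (d) satisfy all four rules.

(b)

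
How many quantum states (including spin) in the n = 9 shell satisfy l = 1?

6

The n = 9 shell has l = 0 through 8; check each.
Per l-value: l=1 → 3.
Orbitals: 3. Each orbital carries two spin states, so 3 × 2 = 6 states.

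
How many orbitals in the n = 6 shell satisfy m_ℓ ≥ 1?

15

Go through ℓ = 0, …, 5 (the values permitted for n = 6).
Per ℓ-value: ℓ=1 → 1; ℓ=2 → 2; ℓ=3 → 3; ℓ=4 → 4; ℓ=5 → 5.
Total orbitals: 1 + 2 + 3 + 4 + 5 = 15.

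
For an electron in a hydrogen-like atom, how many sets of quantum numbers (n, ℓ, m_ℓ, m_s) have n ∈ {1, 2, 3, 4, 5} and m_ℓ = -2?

12

Go shell by shell, enumerating (ℓ, m_ℓ) with m_ℓ = -2:
n=3 → 1; n=4 → 2; n=5 → 3.
Orbitals: 1 + 2 + 3 = 6. Including both spin states (m_s = ±1/2) gives 2 × 6 = 12 states.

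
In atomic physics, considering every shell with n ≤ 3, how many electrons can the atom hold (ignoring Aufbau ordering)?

28

Total orbitals = 1² + 2² + 3² = 14. Doubling for spin gives 28 electrons.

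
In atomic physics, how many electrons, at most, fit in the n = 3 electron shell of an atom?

18

A shell holds 2n² electrons: 2 × 3² = 2 × 9 = 18.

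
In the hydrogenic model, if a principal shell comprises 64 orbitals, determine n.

n² = 64 ⇒ n = 8.

n = 8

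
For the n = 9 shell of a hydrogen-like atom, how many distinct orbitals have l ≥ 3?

72

Go through l = 0, …, 8 (the values permitted for n = 9).
Orbitals with l ≥ 3, by l: l=3 → 7; l=4 → 9; l=5 → 11; l=6 → 13; l=7 → 15; l=8 → 17.
Total orbitals: 7 + 9 + 11 + 13 + 15 + 17 = 72.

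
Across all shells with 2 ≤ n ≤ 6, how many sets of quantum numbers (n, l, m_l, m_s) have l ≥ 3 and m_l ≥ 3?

Count contributing orbitals for each principal shell:
n=4 → 1; n=5 → 3; n=6 → 6.
Orbitals: 1 + 3 + 6 = 10. Including both spin states (m_s = ±1/2) gives 2 × 10 = 20 states.

20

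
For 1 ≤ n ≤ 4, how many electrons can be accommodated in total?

Total orbitals = 1² + 2² + 3² + 4² = 30. Doubling for spin gives 60 electrons.

60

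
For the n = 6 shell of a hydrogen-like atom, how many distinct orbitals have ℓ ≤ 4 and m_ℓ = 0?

5

Orbitals with ℓ ≤ 4 and m_ℓ = 0, by ℓ: ℓ=0 → 1; ℓ=1 → 1; ℓ=2 → 1; ℓ=3 → 1; ℓ=4 → 1.
Total orbitals: 1 + 1 + 1 + 1 + 1 = 5.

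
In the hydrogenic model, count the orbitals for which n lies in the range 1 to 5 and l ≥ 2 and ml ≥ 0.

22

Go shell by shell, enumerating (l, ml) with l ≥ 2 and ml ≥ 0:
n=3 → 3; n=4 → 7; n=5 → 12.
Total orbitals: 3 + 7 + 12 = 22.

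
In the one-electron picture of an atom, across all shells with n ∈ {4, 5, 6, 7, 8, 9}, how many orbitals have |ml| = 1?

66

For each n in the range, tally the orbitals obeying |ml| = 1:
n=4 → 6; n=5 → 8; n=6 → 10; n=7 → 12; n=8 → 14; n=9 → 16.
Total orbitals: 6 + 8 + 10 + 12 + 14 + 16 = 66.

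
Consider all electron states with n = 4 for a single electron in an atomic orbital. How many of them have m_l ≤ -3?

2

With n = 4 the allowed l are 0, 1, …, 3.
The (l, m_l) pairs meeting m_l ≤ -3 give: l=3 → 1.
Orbitals: 1. Each orbital carries two spin states, so 1 × 2 = 2 states.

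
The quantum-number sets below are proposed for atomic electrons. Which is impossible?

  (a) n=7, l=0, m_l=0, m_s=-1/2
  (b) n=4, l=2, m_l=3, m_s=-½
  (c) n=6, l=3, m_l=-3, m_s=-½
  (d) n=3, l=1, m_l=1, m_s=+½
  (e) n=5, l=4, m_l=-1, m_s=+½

(b)

(b) has |m_l| = 3 > l = 2, violating −l ≤ m_l ≤ l.
The remaining sets (a), (c), (d), (e) satisfy all four rules.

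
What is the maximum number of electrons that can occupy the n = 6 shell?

72

A shell holds 2n² electrons: 2 × 6² = 2 × 36 = 72.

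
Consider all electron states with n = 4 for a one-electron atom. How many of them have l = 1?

6

The n = 4 shell has l = 0 through 3; check each.
Orbitals with l = 1, by l: l=1 → 3.
Orbitals: 3. Each orbital carries two spin states, so 3 × 2 = 6 states.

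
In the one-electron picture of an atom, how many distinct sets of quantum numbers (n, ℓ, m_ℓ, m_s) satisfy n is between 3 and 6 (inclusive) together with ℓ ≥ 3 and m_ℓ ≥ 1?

Go shell by shell, enumerating (ℓ, m_ℓ) with ℓ ≥ 3 and m_ℓ ≥ 1:
n=4 → 3; n=5 → 7; n=6 → 12.
Orbitals: 3 + 7 + 12 = 22. Including both spin states (m_s = ±1/2) gives 2 × 22 = 44 states.

44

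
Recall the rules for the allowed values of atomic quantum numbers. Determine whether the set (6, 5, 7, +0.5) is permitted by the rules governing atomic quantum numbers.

The magnetic quantum number must satisfy −ℓ ≤ m_ℓ ≤ ℓ. With ℓ = 5, m_ℓ can only be -5, -4, -3, -2, -1, 0, 1, 2, 3, 4, 5, so m_ℓ = 7 is forbidden.

Invalid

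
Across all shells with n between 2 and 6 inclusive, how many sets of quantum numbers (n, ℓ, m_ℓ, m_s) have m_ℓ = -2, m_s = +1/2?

Per-shell orbital counts meeting the constraint:
n=3 → 1; n=4 → 2; n=5 → 3; n=6 → 4.
Orbitals: 1 + 2 + 3 + 4 = 10. With m_s fixed to +1/2 there is one state per orbital, so 10 states.

10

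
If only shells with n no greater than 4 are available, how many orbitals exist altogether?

Total orbitals = 1² + 2² + 3² + 4² = 30.

30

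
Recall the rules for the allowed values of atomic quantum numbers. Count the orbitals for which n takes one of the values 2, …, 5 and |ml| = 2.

Treat each shell separately and count matching orbitals:
n=3 → 2; n=4 → 4; n=5 → 6.
Total orbitals: 2 + 4 + 6 = 12.

12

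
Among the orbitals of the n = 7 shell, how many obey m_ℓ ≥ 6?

Per ℓ-value: ℓ=6 → 1.
Total orbitals: 1.

1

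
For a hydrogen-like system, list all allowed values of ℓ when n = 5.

0, 1, 2, 3, 4

ℓ is an integer with 0 ≤ ℓ ≤ n−1, so for n = 5: ℓ = 0, 1, 2, 3, 4.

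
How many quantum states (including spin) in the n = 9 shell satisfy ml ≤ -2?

The n = 9 shell has l = 0 through 8; check each.
The (l, ml) pairs meeting ml ≤ -2 give: l=2 → 1; l=3 → 2; l=4 → 3; l=5 → 4; l=6 → 5; l=7 → 6; l=8 → 7.
Orbitals: 1 + 2 + 3 + 4 + 5 + 6 + 7 = 28. Each orbital carries two spin states, so 28 × 2 = 56 states.

56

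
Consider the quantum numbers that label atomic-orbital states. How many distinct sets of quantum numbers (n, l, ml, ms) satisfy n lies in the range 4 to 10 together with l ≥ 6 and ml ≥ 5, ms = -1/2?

30

Count contributing orbitals for each principal shell:
n=7 → 2; n=8 → 5; n=9 → 9; n=10 → 14.
Orbitals: 2 + 5 + 9 + 14 = 30. With ms fixed to -1/2 there is one state per orbital, so 30 states.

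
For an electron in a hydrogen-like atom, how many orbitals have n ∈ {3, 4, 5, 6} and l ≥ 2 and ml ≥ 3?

Treat each shell separately and count matching orbitals:
n=4 → 1; n=5 → 3; n=6 → 6.
Total orbitals: 1 + 3 + 6 = 10.

10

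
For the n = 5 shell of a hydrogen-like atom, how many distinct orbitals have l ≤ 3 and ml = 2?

2

Go through l = 0, …, 4 (the values permitted for n = 5).
Contributions: l=2 → 1; l=3 → 1.
Total orbitals: 1 + 1 = 2.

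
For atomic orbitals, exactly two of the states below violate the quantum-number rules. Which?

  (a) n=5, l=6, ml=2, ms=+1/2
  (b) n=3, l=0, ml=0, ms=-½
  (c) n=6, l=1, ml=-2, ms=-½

(a) and (c)

(a) has l = 6 ≥ n = 5, violating 0 ≤ l ≤ n−1.
(c) has |ml| = 2 > l = 1, violating −l ≤ ml ≤ l.
The remaining set (b) satisfies all four rules.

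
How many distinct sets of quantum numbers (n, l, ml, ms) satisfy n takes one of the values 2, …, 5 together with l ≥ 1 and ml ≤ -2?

20

For each n in the range, tally the orbitals obeying l ≥ 1 and ml ≤ -2:
n=3 → 1; n=4 → 3; n=5 → 6.
Orbitals: 1 + 3 + 6 = 10. Including both spin states (ms = ±1/2) gives 2 × 10 = 20 states.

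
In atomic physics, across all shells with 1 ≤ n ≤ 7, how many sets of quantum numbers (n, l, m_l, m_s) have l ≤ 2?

Work shell by shell — for each n, count the (l, m_l) pairs that satisfy l ≤ 2:
n=1 → 1; n=2 → 4; n=3 → 9; n=4 → 9; n=5 → 9; n=6 → 9; n=7 → 9.
Orbitals: 1 + 4 + 9 + 9 + 9 + 9 + 9 = 50. Including both spin states (m_s = ±1/2) gives 2 × 50 = 100 states.

100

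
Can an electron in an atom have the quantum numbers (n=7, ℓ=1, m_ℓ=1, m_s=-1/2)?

Yes

n = 7 is a positive integer. ℓ = 1 satisfies 0 ≤ ℓ ≤ n−1 = 6. m_ℓ = 1 lies in the range −ℓ … +ℓ (here −1 … 1). m_s = -1/2 is one of ±1/2.
All four constraints are satisfied.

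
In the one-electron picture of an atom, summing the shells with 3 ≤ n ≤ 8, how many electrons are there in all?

Shell n has n² orbitals: 3²=9 + 4²=16 + 5²=25 + 6²=36 + 7²=49 + 8²=64 = 199 orbitals.
Two spin states per orbital: 2 × 199 = 398 electrons.

398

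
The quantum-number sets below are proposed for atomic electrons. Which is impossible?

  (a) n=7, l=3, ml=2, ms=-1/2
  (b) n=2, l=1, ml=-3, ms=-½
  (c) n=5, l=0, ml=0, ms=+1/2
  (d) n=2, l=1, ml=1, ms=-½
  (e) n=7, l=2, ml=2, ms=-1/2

(b)

(b) has |ml| = 3 > l = 1, violating −l ≤ ml ≤ l.
The remaining sets (a), (c), (d), (e) satisfy all four rules.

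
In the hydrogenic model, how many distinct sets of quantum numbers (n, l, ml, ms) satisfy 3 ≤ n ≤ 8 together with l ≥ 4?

Treat each shell separately and count matching orbitals:
n=5 → 9; n=6 → 20; n=7 → 33; n=8 → 48.
Orbitals: 9 + 20 + 33 + 48 = 110. Including both spin states (ms = ±1/2) gives 2 × 110 = 220 states.

220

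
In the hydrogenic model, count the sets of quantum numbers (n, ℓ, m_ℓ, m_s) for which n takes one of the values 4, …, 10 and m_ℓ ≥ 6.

40

Work shell by shell — for each n, count the (ℓ, m_ℓ) pairs that satisfy m_ℓ ≥ 6:
n=7 → 1; n=8 → 3; n=9 → 6; n=10 → 10.
Orbitals: 1 + 3 + 6 + 10 = 20. Including both spin states (m_s = ±1/2) gives 2 × 20 = 40 states.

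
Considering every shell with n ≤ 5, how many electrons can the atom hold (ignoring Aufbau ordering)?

110

Total orbitals = 1² + 2² + 3² + 4² + 5² = 55. Doubling for spin gives 110 electrons.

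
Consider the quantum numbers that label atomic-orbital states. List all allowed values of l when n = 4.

l is an integer with 0 ≤ l ≤ n−1, so for n = 4: l = 0, 1, 2, 3.

0, 1, 2, 3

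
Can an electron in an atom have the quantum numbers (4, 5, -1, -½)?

Not allowed

The orbital quantum number must satisfy 0 ≤ ℓ ≤ n−1. With n = 4 the allowed ℓ values are 0, 1, 2, 3, so ℓ = 5 is out of range.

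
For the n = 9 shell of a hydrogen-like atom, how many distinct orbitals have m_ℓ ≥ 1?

Per ℓ-value: ℓ=1 → 1; ℓ=2 → 2; ℓ=3 → 3; ℓ=4 → 4; ℓ=5 → 5; ℓ=6 → 6; ℓ=7 → 7; ℓ=8 → 8.
Total orbitals: 1 + 2 + 3 + 4 + 5 + 6 + 7 + 8 = 36.

36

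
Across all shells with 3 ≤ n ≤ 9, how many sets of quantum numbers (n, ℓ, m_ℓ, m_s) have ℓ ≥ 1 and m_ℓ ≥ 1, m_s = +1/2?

Per-shell orbital counts meeting the constraint:
n=3 → 3; n=4 → 6; n=5 → 10; n=6 → 15; n=7 → 21; n=8 → 28; n=9 → 36.
Orbitals: 3 + 6 + 10 + 15 + 21 + 28 + 36 = 119. With m_s fixed to +1/2 there is one state per orbital, so 119 states.

119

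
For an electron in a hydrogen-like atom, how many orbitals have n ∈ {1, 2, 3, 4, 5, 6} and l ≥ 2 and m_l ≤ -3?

10

Go shell by shell, enumerating (l, m_l) with l ≥ 2 and m_l ≤ -3:
n=4 → 1; n=5 → 3; n=6 → 6.
Total orbitals: 1 + 3 + 6 = 10.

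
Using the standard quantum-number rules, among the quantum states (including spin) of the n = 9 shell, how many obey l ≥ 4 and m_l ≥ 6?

The n = 9 shell has l = 0 through 8; check each.
The (l, m_l) pairs meeting l ≥ 4 and m_l ≥ 6 give: l=6 → 1; l=7 → 2; l=8 → 3.
Orbitals: 1 + 2 + 3 = 6. Each orbital carries two spin states, so 6 × 2 = 12 states.

12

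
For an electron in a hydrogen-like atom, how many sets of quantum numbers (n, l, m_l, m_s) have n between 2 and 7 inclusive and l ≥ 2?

230

Work shell by shell — for each n, count the (l, m_l) pairs that satisfy l ≥ 2:
n=3 → 5; n=4 → 12; n=5 → 21; n=6 → 32; n=7 → 45.
Orbitals: 5 + 12 + 21 + 32 + 45 = 115. Including both spin states (m_s = ±1/2) gives 2 × 115 = 230 states.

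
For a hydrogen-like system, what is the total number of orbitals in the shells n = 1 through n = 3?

Shell n has n² orbitals: 1²=1 + 2²=4 + 3²=9 = 14 orbitals.

14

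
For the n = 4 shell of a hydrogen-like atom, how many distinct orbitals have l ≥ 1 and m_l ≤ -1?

With n = 4 the allowed l are 0, 1, …, 3.
Orbitals with l ≥ 1 and m_l ≤ -1, by l: l=1 → 1; l=2 → 2; l=3 → 3.
Total orbitals: 1 + 2 + 3 = 6.

6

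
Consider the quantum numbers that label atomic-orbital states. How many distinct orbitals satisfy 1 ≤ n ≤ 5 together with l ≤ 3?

46

Work shell by shell — for each n, count the (l, m_l) pairs that satisfy l ≤ 3:
n=1 → 1; n=2 → 4; n=3 → 9; n=4 → 16; n=5 → 16.
Total orbitals: 1 + 4 + 9 + 16 + 16 = 46.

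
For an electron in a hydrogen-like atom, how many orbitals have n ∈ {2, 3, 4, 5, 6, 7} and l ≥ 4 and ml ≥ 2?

Treat each shell separately and count matching orbitals:
n=5 → 3; n=6 → 7; n=7 → 12.
Total orbitals: 3 + 7 + 12 = 22.

22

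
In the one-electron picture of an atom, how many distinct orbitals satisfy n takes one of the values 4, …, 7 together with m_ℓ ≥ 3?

20

For each n in the range, tally the orbitals obeying m_ℓ ≥ 3:
n=4 → 1; n=5 → 3; n=6 → 6; n=7 → 10.
Total orbitals: 1 + 3 + 6 + 10 = 20.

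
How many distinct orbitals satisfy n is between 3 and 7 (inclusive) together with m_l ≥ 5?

4

Per-shell orbital counts meeting the constraint:
n=6 → 1; n=7 → 3.
Total orbitals: 1 + 3 = 4.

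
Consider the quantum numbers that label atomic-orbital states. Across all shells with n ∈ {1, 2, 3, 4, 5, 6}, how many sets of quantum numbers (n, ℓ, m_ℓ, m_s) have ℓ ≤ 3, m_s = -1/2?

Treat each shell separately and count matching orbitals:
n=1 → 1; n=2 → 4; n=3 → 9; n=4 → 16; n=5 → 16; n=6 → 16.
Orbitals: 1 + 4 + 9 + 16 + 16 + 16 = 62. With m_s fixed to -1/2 there is one state per orbital, so 62 states.

62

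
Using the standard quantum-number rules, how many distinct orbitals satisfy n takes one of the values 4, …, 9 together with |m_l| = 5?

20

Per-shell orbital counts meeting the constraint:
n=6 → 2; n=7 → 4; n=8 → 6; n=9 → 8.
Total orbitals: 2 + 4 + 6 + 8 = 20.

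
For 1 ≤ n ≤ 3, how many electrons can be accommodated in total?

Total orbitals = 1² + 2² + 3² = 14. Doubling for spin gives 28 electrons.

28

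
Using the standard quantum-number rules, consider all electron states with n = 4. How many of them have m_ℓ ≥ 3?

2

The n = 4 shell has ℓ = 0 through 3; check each.
Per ℓ-value: ℓ=3 → 1.
Orbitals: 1. Each orbital carries two spin states, so 1 × 2 = 2 states.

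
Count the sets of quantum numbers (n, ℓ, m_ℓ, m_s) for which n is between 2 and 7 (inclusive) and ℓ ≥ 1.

266

For each n in the range, tally the orbitals obeying ℓ ≥ 1:
n=2 → 3; n=3 → 8; n=4 → 15; n=5 → 24; n=6 → 35; n=7 → 48.
Orbitals: 3 + 8 + 15 + 24 + 35 + 48 = 133. Including both spin states (m_s = ±1/2) gives 2 × 133 = 266 states.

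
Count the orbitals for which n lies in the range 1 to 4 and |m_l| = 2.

For each n in the range, tally the orbitals obeying |m_l| = 2:
n=3 → 2; n=4 → 4.
Total orbitals: 2 + 4 = 6.

6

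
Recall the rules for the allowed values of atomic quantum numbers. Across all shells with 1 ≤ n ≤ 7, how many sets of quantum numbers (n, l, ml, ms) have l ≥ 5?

For each n in the range, tally the orbitals obeying l ≥ 5:
n=6 → 11; n=7 → 24.
Orbitals: 11 + 24 = 35. Including both spin states (ms = ±1/2) gives 2 × 35 = 70 states.

70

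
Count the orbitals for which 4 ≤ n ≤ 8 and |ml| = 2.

Go shell by shell, enumerating (l, ml) with |ml| = 2:
n=4 → 4; n=5 → 6; n=6 → 8; n=7 → 10; n=8 → 12.
Total orbitals: 4 + 6 + 8 + 10 + 12 = 40.

40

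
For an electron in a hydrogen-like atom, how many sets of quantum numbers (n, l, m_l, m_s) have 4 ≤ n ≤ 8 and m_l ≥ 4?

40

Go shell by shell, enumerating (l, m_l) with m_l ≥ 4:
n=5 → 1; n=6 → 3; n=7 → 6; n=8 → 10.
Orbitals: 1 + 3 + 6 + 10 = 20. Including both spin states (m_s = ±1/2) gives 2 × 20 = 40 states.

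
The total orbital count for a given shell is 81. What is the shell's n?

n = 9

n² = 81 ⇒ n = 9.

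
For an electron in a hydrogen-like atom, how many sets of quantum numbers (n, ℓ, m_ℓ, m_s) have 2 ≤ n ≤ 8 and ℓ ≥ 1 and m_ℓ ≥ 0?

For each n in the range, tally the orbitals obeying ℓ ≥ 1 and m_ℓ ≥ 0:
n=2 → 2; n=3 → 5; n=4 → 9; n=5 → 14; n=6 → 20; n=7 → 27; n=8 → 35.
Orbitals: 2 + 5 + 9 + 14 + 20 + 27 + 35 = 112. Including both spin states (m_s = ±1/2) gives 2 × 112 = 224 states.

224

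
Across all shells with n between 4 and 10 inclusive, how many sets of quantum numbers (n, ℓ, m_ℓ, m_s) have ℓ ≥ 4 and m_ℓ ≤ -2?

196

Per-shell orbital counts meeting the constraint:
n=5 → 3; n=6 → 7; n=7 → 12; n=8 → 18; n=9 → 25; n=10 → 33.
Orbitals: 3 + 7 + 12 + 18 + 25 + 33 = 98. Including both spin states (m_s = ±1/2) gives 2 × 98 = 196 states.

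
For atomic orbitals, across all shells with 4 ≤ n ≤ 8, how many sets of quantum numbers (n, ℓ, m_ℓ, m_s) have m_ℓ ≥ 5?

Treat each shell separately and count matching orbitals:
n=6 → 1; n=7 → 3; n=8 → 6.
Orbitals: 1 + 3 + 6 = 10. Including both spin states (m_s = ±1/2) gives 2 × 10 = 20 states.

20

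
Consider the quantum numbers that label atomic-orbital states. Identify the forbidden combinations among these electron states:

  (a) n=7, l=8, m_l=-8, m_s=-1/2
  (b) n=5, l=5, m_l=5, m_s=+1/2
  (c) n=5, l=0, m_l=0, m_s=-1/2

(a) and (b)

(a) has l = 8 ≥ n = 7, violating 0 ≤ l ≤ n−1.
(b) has l = 5 ≥ n = 5, violating 0 ≤ l ≤ n−1.
The remaining set (c) satisfies all four rules.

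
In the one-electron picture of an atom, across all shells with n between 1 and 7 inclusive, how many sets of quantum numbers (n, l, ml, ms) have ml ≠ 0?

Treat each shell separately and count matching orbitals:
n=2 → 2; n=3 → 6; n=4 → 12; n=5 → 20; n=6 → 30; n=7 → 42.
Orbitals: 2 + 6 + 12 + 20 + 30 + 42 = 112. Including both spin states (ms = ±1/2) gives 2 × 112 = 224 states.

224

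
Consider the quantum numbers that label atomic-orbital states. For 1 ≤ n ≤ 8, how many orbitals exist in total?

Total orbitals = 1² + 2² + 3² + 4² + 5² + 6² + 7² + 8² = 204.

204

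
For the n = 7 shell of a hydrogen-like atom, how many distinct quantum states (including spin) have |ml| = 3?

Orbitals with |ml| = 3, by l: l=3 → 2; l=4 → 2; l=5 → 2; l=6 → 2.
Orbitals: 2 + 2 + 2 + 2 = 8. Each orbital carries two spin states, so 8 × 2 = 16 states.

16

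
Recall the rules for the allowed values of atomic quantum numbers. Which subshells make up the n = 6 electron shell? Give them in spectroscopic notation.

For n = 6, ℓ runs from 0 to 5. In spectroscopic notation ℓ = 0,1,2,… ↔ s,p,d,f,g,h,i, so the subshells are 6s, 6p, 6d, 6f, 6g, 6h.

6s, 6p, 6d, 6f, 6g, 6h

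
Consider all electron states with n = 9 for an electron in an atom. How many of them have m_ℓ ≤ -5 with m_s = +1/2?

Orbitals with m_ℓ ≤ -5, by ℓ: ℓ=5 → 1; ℓ=6 → 2; ℓ=7 → 3; ℓ=8 → 4.
Orbitals: 1 + 2 + 3 + 4 = 10. With m_s fixed to a single value there is one state per orbital, giving 10 states.

10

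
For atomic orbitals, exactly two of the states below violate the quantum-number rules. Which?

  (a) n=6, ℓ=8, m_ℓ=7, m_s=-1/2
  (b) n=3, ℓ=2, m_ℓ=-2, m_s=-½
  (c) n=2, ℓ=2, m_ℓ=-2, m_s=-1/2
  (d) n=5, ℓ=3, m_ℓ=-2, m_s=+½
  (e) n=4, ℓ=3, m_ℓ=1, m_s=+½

(a) has ℓ = 8 ≥ n = 6, violating 0 ≤ ℓ ≤ n−1.
(c) has ℓ = 2 ≥ n = 2, violating 0 ≤ ℓ ≤ n−1.
The remaining sets (b), (d), (e) satisfy all four rules.

(a) and (c)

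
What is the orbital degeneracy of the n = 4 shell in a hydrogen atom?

16

The n = 4 shell contains n² = 4² = 16 orbitals.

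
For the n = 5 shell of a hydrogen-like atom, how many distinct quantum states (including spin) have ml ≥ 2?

12

Go through l = 0, …, 4 (the values permitted for n = 5).
Contributions: l=2 → 1; l=3 → 2; l=4 → 3.
Orbitals: 1 + 2 + 3 = 6. Each orbital carries two spin states, so 6 × 2 = 12 states.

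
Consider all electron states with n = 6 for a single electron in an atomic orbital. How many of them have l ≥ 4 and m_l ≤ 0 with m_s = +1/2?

11

Go through l = 0, …, 5 (the values permitted for n = 6).
Contributions: l=4 → 5; l=5 → 6.
Orbitals: 5 + 6 = 11. With m_s fixed to a single value there is one state per orbital, giving 11 states.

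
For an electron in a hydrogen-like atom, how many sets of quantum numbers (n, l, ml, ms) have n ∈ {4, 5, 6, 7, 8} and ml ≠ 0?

320

Work shell by shell — for each n, count the (l, ml) pairs that satisfy ml ≠ 0:
n=4 → 12; n=5 → 20; n=6 → 30; n=7 → 42; n=8 → 56.
Orbitals: 12 + 20 + 30 + 42 + 56 = 160. Including both spin states (ms = ±1/2) gives 2 × 160 = 320 states.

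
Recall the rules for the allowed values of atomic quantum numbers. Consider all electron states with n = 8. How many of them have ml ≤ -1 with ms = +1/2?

For n = 8, l ranges over 0 … 7.
Per l-value: l=1 → 1; l=2 → 2; l=3 → 3; l=4 → 4; l=5 → 5; l=6 → 6; l=7 → 7.
Orbitals: 1 + 2 + 3 + 4 + 5 + 6 + 7 = 28. With ms fixed to a single value there is one state per orbital, giving 28 states.

28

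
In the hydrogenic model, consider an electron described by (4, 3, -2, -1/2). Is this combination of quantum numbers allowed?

Allowed

n = 4 is a positive integer. l = 3 satisfies 0 ≤ l ≤ n−1 = 3. ml = -2 lies in the range −l … +l (here −3 … 3). ms = -1/2 is one of ±1/2.
All four constraints are satisfied.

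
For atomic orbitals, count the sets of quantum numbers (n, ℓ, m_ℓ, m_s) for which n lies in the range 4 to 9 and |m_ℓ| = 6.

Per-shell orbital counts meeting the constraint:
n=7 → 2; n=8 → 4; n=9 → 6.
Orbitals: 2 + 4 + 6 = 12. Including both spin states (m_s = ±1/2) gives 2 × 12 = 24 states.

24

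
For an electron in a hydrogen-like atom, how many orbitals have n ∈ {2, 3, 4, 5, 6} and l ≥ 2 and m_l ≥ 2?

Treat each shell separately and count matching orbitals:
n=3 → 1; n=4 → 3; n=5 → 6; n=6 → 10.
Total orbitals: 1 + 3 + 6 + 10 = 20.

20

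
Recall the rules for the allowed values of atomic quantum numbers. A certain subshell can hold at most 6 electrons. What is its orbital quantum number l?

l = 1

2(2l+1) = 6 ⇒ 2l+1 = 3 ⇒ l = 1.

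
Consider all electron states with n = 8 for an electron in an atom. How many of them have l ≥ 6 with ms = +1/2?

28

For n = 8, l ranges over 0 … 7.
The (l, ml) pairs meeting l ≥ 6 give: l=6 → 13; l=7 → 15.
Orbitals: 13 + 15 = 28. With ms fixed to a single value there is one state per orbital, giving 28 states.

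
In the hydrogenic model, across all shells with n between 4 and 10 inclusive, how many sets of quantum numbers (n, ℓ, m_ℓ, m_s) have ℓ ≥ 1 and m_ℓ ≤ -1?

322

Per-shell orbital counts meeting the constraint:
n=4 → 6; n=5 → 10; n=6 → 15; n=7 → 21; n=8 → 28; n=9 → 36; n=10 → 45.
Orbitals: 6 + 10 + 15 + 21 + 28 + 36 + 45 = 161. Including both spin states (m_s = ±1/2) gives 2 × 161 = 322 states.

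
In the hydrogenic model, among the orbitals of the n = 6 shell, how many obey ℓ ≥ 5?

11

Go through ℓ = 0, …, 5 (the values permitted for n = 6).
The (ℓ, m_ℓ) pairs meeting ℓ ≥ 5 give: ℓ=5 → 11.
Total orbitals: 11.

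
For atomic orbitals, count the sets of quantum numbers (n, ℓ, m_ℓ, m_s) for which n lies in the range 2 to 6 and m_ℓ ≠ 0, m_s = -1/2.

70

Treat each shell separately and count matching orbitals:
n=2 → 2; n=3 → 6; n=4 → 12; n=5 → 20; n=6 → 30.
Orbitals: 2 + 6 + 12 + 20 + 30 = 70. With m_s fixed to -1/2 there is one state per orbital, so 70 states.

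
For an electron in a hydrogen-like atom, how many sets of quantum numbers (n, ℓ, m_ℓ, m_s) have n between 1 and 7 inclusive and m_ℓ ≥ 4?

20

Go shell by shell, enumerating (ℓ, m_ℓ) with m_ℓ ≥ 4:
n=5 → 1; n=6 → 3; n=7 → 6.
Orbitals: 1 + 3 + 6 = 10. Including both spin states (m_s = ±1/2) gives 2 × 10 = 20 states.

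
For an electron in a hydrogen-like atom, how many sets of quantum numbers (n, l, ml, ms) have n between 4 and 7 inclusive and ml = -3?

For each n in the range, tally the orbitals obeying ml = -3:
n=4 → 1; n=5 → 2; n=6 → 3; n=7 → 4.
Orbitals: 1 + 2 + 3 + 4 = 10. Including both spin states (ms = ±1/2) gives 2 × 10 = 20 states.

20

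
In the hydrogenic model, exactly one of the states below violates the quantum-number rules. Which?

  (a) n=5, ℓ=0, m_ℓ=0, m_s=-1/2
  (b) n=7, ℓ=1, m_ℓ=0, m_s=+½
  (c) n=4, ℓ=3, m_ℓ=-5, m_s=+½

(c)

(c) has |m_ℓ| = 5 > ℓ = 3, violating −ℓ ≤ m_ℓ ≤ ℓ.
The remaining sets (a), (b) satisfy all four rules.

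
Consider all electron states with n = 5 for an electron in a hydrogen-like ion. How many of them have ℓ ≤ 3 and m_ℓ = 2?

For n = 5, ℓ ranges over 0 … 4.
Contributions: ℓ=2 → 1; ℓ=3 → 1.
Orbitals: 1 + 1 = 2. Each orbital carries two spin states, so 2 × 2 = 4 states.

4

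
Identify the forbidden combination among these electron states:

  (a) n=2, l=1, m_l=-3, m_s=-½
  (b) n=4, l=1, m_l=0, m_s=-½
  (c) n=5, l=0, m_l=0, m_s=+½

(a) has |m_l| = 3 > l = 1, violating −l ≤ m_l ≤ l.
The remaining sets (b), (c) satisfy all four rules.

(a)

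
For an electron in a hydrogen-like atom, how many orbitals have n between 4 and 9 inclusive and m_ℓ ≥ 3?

Go shell by shell, enumerating (ℓ, m_ℓ) with m_ℓ ≥ 3:
n=4 → 1; n=5 → 3; n=6 → 6; n=7 → 10; n=8 → 15; n=9 → 21.
Total orbitals: 1 + 3 + 6 + 10 + 15 + 21 = 56.

56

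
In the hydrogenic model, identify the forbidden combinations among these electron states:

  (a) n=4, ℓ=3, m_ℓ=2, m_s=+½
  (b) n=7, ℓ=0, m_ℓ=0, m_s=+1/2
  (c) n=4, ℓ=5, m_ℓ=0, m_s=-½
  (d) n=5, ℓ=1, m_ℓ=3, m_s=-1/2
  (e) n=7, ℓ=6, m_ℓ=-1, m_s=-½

(c) has ℓ = 5 ≥ n = 4, violating 0 ≤ ℓ ≤ n−1.
(d) has |m_ℓ| = 3 > ℓ = 1, violating −ℓ ≤ m_ℓ ≤ ℓ.
The remaining sets (a), (b), (e) satisfy all four rules.

(c) and (d)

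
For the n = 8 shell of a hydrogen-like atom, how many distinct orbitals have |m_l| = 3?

10

Orbitals with |m_l| = 3, by l: l=3 → 2; l=4 → 2; l=5 → 2; l=6 → 2; l=7 → 2.
Total orbitals: 2 + 2 + 2 + 2 + 2 = 10.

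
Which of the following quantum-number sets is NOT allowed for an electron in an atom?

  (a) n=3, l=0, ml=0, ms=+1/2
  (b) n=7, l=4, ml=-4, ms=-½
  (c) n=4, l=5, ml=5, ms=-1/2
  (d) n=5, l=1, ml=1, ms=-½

(c) has l = 5 ≥ n = 4, violating 0 ≤ l ≤ n−1.
The remaining sets (a), (b), (d) satisfy all four rules.

(c)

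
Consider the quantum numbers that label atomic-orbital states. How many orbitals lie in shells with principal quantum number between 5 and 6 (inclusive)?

61

Shell n has n² orbitals: 5²=25 + 6²=36 = 61 orbitals.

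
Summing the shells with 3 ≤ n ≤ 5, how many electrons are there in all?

100

Shell n has n² orbitals: 3²=9 + 4²=16 + 5²=25 = 50 orbitals.
Two spin states per orbital: 2 × 50 = 100 electrons.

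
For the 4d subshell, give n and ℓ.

The leading integer gives n = 4; the letter 'd' means ℓ = 2.

n = 4, ℓ = 2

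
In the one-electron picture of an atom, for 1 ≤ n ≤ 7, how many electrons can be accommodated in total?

Total orbitals = 1² + 2² + 3² + 4² + 5² + 6² + 7² = 140. Doubling for spin gives 280 electrons.

280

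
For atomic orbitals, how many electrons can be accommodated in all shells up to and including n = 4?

Total orbitals = 1² + 2² + 3² + 4² = 30. Doubling for spin gives 60 electrons.

60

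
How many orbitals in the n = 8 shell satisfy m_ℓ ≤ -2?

For n = 8, ℓ ranges over 0 … 7.
Contributions: ℓ=2 → 1; ℓ=3 → 2; ℓ=4 → 3; ℓ=5 → 4; ℓ=6 → 5; ℓ=7 → 6.
Total orbitals: 1 + 2 + 3 + 4 + 5 + 6 = 21.

21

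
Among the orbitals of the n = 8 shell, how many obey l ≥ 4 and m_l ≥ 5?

6

For n = 8, l ranges over 0 … 7.
The (l, m_l) pairs meeting l ≥ 4 and m_l ≥ 5 give: l=5 → 1; l=6 → 2; l=7 → 3.
Total orbitals: 1 + 2 + 3 = 6.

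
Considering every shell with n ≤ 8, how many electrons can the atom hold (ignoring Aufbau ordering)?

408

Total orbitals = 1² + 2² + 3² + 4² + 5² + 6² + 7² + 8² = 204. Doubling for spin gives 408 electrons.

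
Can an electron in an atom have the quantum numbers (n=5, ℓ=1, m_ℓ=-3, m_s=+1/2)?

Invalid

The magnetic quantum number must satisfy −ℓ ≤ m_ℓ ≤ ℓ. With ℓ = 1, m_ℓ can only be -1, 0, 1, so m_ℓ = -3 is forbidden.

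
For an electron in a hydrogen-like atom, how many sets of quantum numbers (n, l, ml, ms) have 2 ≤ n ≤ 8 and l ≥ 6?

82

Per-shell orbital counts meeting the constraint:
n=7 → 13; n=8 → 28.
Orbitals: 13 + 28 = 41. Including both spin states (ms = ±1/2) gives 2 × 41 = 82 states.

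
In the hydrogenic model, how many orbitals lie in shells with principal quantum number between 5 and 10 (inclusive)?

Shell n has n² orbitals: 5²=25 + 6²=36 + 7²=49 + 8²=64 + 9²=81 + 10²=100 = 355 orbitals.

355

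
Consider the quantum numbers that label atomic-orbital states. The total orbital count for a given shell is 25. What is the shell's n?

n = 5

n² = 25 ⇒ n = 5.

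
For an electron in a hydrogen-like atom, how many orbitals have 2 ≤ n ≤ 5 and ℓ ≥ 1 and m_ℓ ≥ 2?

Per-shell orbital counts meeting the constraint:
n=3 → 1; n=4 → 3; n=5 → 6.
Total orbitals: 1 + 3 + 6 = 10.

10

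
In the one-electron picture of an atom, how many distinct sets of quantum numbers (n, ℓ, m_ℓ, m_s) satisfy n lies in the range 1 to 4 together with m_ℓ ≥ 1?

Go shell by shell, enumerating (ℓ, m_ℓ) with m_ℓ ≥ 1:
n=2 → 1; n=3 → 3; n=4 → 6.
Orbitals: 1 + 3 + 6 = 10. Including both spin states (m_s = ±1/2) gives 2 × 10 = 20 states.

20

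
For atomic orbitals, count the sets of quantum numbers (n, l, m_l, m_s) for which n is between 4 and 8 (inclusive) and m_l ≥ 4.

For each n in the range, tally the orbitals obeying m_l ≥ 4:
n=5 → 1; n=6 → 3; n=7 → 6; n=8 → 10.
Orbitals: 1 + 3 + 6 + 10 = 20. Including both spin states (m_s = ±1/2) gives 2 × 20 = 40 states.

40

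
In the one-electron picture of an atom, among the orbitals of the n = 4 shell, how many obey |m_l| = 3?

2

The n = 4 shell has l = 0 through 3; check each.
Per l-value: l=3 → 2.
Total orbitals: 2.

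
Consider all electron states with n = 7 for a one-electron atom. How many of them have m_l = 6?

For n = 7, l ranges over 0 … 6.
Contributions: l=6 → 1.
Orbitals: 1. Each orbital carries two spin states, so 1 × 2 = 2 states.

2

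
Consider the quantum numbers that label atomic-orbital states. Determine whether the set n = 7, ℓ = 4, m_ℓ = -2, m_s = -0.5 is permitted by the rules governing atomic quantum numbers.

Allowed

n = 7 is a positive integer. ℓ = 4 satisfies 0 ≤ ℓ ≤ n−1 = 6. m_ℓ = -2 lies in the range −ℓ … +ℓ (here −4 … 4). m_s = -1/2 is one of ±1/2.
All four constraints are satisfied.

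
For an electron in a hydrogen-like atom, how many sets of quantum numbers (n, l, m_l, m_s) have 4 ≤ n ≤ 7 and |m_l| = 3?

40

Go shell by shell, enumerating (l, m_l) with |m_l| = 3:
n=4 → 2; n=5 → 4; n=6 → 6; n=7 → 8.
Orbitals: 2 + 4 + 6 + 8 = 20. Including both spin states (m_s = ±1/2) gives 2 × 20 = 40 states.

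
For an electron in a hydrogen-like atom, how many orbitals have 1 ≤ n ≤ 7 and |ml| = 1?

For each n in the range, tally the orbitals obeying |ml| = 1:
n=2 → 2; n=3 → 4; n=4 → 6; n=5 → 8; n=6 → 10; n=7 → 12.
Total orbitals: 2 + 4 + 6 + 8 + 10 + 12 = 42.

42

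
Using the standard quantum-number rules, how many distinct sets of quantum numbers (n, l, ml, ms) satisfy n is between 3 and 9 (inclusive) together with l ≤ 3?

Per-shell orbital counts meeting the constraint:
n=3 → 9; n=4 → 16; n=5 → 16; n=6 → 16; n=7 → 16; n=8 → 16; n=9 → 16.
Orbitals: 9 + 16 + 16 + 16 + 16 + 16 + 16 = 105. Including both spin states (ms = ±1/2) gives 2 × 105 = 210 states.

210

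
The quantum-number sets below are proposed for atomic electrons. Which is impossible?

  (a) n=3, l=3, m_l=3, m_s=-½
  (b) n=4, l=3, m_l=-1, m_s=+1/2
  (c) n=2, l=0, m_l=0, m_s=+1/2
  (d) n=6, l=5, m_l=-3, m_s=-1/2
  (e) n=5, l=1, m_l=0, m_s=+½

(a) has l = 3 ≥ n = 3, violating 0 ≤ l ≤ n−1.
The remaining sets (b), (c), (d), (e) satisfy all four rules.

(a)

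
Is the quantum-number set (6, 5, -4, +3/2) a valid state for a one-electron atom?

The spin quantum number for an electron can only be ms = +1/2 or −1/2; ms = +3/2 is not one of those.

Not allowed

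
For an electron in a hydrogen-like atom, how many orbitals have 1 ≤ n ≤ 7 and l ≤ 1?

Treat each shell separately and count matching orbitals:
n=1 → 1; n=2 → 4; n=3 → 4; n=4 → 4; n=5 → 4; n=6 → 4; n=7 → 4.
Total orbitals: 1 + 4 + 4 + 4 + 4 + 4 + 4 = 25.

25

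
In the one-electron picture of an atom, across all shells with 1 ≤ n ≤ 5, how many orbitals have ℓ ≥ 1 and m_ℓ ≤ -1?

Per-shell orbital counts meeting the constraint:
n=2 → 1; n=3 → 3; n=4 → 6; n=5 → 10.
Total orbitals: 1 + 3 + 6 + 10 = 20.

20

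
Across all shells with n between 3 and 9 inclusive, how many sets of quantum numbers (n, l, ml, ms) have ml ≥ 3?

112

Count contributing orbitals for each principal shell:
n=4 → 1; n=5 → 3; n=6 → 6; n=7 → 10; n=8 → 15; n=9 → 21.
Orbitals: 1 + 3 + 6 + 10 + 15 + 21 = 56. Including both spin states (ms = ±1/2) gives 2 × 56 = 112 states.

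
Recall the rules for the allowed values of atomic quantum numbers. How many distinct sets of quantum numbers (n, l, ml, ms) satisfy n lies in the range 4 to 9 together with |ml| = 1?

Go shell by shell, enumerating (l, ml) with |ml| = 1:
n=4 → 6; n=5 → 8; n=6 → 10; n=7 → 12; n=8 → 14; n=9 → 16.
Orbitals: 6 + 8 + 10 + 12 + 14 + 16 = 66. Including both spin states (ms = ±1/2) gives 2 × 66 = 132 states.

132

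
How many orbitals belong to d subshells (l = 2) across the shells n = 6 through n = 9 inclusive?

A d subshell (l = 2) exists for every n ≥ 3, so shells n = 6, 7, 8, 9 each contribute one — 4 subshells.
Since each d subshell has 2·2+1 = 5 orbitals, the total is 4 × 5 = 20.

20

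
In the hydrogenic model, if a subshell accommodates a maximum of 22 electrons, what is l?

l = 5 (h)

2(2l+1) = 22 ⇒ 2l+1 = 11 ⇒ l = 5.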